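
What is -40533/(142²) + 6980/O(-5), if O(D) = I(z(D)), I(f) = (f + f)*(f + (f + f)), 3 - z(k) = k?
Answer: 7823753/483936 ≈ 16.167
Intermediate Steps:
z(k) = 3 - k
I(f) = 6*f² (I(f) = (2*f)*(f + 2*f) = (2*f)*(3*f) = 6*f²)
O(D) = 6*(3 - D)²
-40533/(142²) + 6980/O(-5) = -40533/(142²) + 6980/((6*(-3 - 5)²)) = -40533/20164 + 6980/((6*(-8)²)) = -40533*1/20164 + 6980/((6*64)) = -40533/20164 + 6980/384 = -40533/20164 + 6980*(1/384) = -40533/20164 + 1745/96 = 7823753/483936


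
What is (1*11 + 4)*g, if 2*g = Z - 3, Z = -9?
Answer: -90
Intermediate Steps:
g = -6 (g = (-9 - 3)/2 = (½)*(-12) = -6)
(1*11 + 4)*g = (1*11 + 4)*(-6) = (11 + 4)*(-6) = 15*(-6) = -90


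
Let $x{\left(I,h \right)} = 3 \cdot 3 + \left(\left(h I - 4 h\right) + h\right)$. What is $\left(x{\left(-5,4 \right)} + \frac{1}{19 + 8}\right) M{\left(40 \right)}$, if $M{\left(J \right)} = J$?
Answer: $- \frac{24800}{27} \approx -918.52$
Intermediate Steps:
$x{\left(I,h \right)} = 9 - 3 h + I h$ ($x{\left(I,h \right)} = 9 + \left(\left(I h - 4 h\right) + h\right) = 9 + \left(\left(- 4 h + I h\right) + h\right) = 9 + \left(- 3 h + I h\right) = 9 - 3 h + I h$)
$\left(x{\left(-5,4 \right)} + \frac{1}{19 + 8}\right) M{\left(40 \right)} = \left(\left(9 - 12 - 20\right) + \frac{1}{19 + 8}\right) 40 = \left(\left(9 - 12 - 20\right) + \frac{1}{27}\right) 40 = \left(-23 + \frac{1}{27}\right) 40 = \left(- \frac{620}{27}\right) 40 = - \frac{24800}{27}$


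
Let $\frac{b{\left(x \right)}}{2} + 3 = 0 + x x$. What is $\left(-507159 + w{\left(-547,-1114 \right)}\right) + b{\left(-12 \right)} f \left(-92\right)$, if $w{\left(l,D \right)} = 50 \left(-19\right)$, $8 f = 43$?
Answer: $-647558$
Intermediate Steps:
$f = \frac{43}{8}$ ($f = \frac{1}{8} \cdot 43 = \frac{43}{8} \approx 5.375$)
$b{\left(x \right)} = -6 + 2 x^{2}$ ($b{\left(x \right)} = -6 + 2 \left(0 + x x\right) = -6 + 2 \left(0 + x^{2}\right) = -6 + 2 x^{2}$)
$w{\left(l,D \right)} = -950$
$\left(-507159 + w{\left(-547,-1114 \right)}\right) + b{\left(-12 \right)} f \left(-92\right) = \left(-507159 - 950\right) + \left(-6 + 2 \left(-12\right)^{2}\right) \frac{43}{8} \left(-92\right) = -508109 + \left(-6 + 2 \cdot 144\right) \frac{43}{8} \left(-92\right) = -508109 + \left(-6 + 288\right) \frac{43}{8} \left(-92\right) = -508109 + 282 \cdot \frac{43}{8} \left(-92\right) = -508109 + \frac{6063}{4} \left(-92\right) = -508109 - 139449 = -647558$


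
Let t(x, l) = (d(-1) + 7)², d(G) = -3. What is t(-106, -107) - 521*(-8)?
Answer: 4184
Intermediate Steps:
t(x, l) = 16 (t(x, l) = (-3 + 7)² = 4² = 16)
t(-106, -107) - 521*(-8) = 16 - 521*(-8) = 16 - 1*(-4168) = 16 + 4168 = 4184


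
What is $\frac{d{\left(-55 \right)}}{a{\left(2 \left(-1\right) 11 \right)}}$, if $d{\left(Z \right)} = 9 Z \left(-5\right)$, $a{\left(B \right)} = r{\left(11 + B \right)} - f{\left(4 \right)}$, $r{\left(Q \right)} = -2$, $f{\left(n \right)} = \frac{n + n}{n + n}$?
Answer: $-825$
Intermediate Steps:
$f{\left(n \right)} = 1$ ($f{\left(n \right)} = \frac{2 n}{2 n} = 2 n \frac{1}{2 n} = 1$)
$a{\left(B \right)} = -3$ ($a{\left(B \right)} = -2 - 1 = -3$)
$d{\left(Z \right)} = - 45 Z$
$\frac{d{\left(-55 \right)}}{a{\left(2 \left(-1\right) 11 \right)}} = \frac{\left(-45\right) \left(-55\right)}{-3} = 2475 \left(- \frac{1}{3}\right) = -825$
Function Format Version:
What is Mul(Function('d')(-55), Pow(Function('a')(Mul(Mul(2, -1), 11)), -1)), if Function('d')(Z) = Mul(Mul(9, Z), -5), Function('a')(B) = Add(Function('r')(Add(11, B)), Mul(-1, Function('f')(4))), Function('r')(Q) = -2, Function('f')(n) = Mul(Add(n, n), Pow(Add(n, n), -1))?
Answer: -825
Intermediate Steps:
Function('f')(n) = 1 (Function('f')(n) = Mul(Mul(2, n), Pow(Mul(2, n), -1)) = Mul(Mul(2, n), Mul(Rational(1, 2), Pow(n, -1))) = 1)
Function('a')(B) = -3 (Function('a')(B) = Add(-2, Mul(-1, 1)) = Add(-2, -1) = -3)
Function('d')(Z) = Mul(-45, Z)
Mul(Function('d')(-55), Pow(Function('a')(Mul(Mul(2, -1), 11)), -1)) = Mul(Mul(-45, -55), Pow(-3, -1)) = Mul(2475, Rational(-1, 3)) = -825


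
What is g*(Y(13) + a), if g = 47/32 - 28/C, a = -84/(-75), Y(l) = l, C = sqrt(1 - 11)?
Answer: 16591/800 + 4942*I*sqrt(10)/125 ≈ 20.739 + 125.02*I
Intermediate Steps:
C = I*sqrt(10) (C = sqrt(-10) = I*sqrt(10) ≈ 3.1623*I)
a = 28/25 (a = -84*(-1/75) = 28/25 ≈ 1.1200)
g = 47/32 + 14*I*sqrt(10)/5 (g = 47/32 - 28*(-I*sqrt(10)/10) = 47*(1/32) - (-14)*I*sqrt(10)/5 = 47/32 + 14*I*sqrt(10)/5 ≈ 1.4688 + 8.8544*I)
g*(Y(13) + a) = (47/32 + 14*I*sqrt(10)/5)*(13 + 28/25) = (47/32 + 14*I*sqrt(10)/5)*(353/25) = 16591/800 + 4942*I*sqrt(10)/125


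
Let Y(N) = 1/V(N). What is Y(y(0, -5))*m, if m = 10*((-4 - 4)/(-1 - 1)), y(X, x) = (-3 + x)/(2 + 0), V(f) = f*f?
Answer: 5/2 ≈ 2.5000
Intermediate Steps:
V(f) = f**2
y(X, x) = -3/2 + x/2 (y(X, x) = (-3 + x)/2 = (-3 + x)*(1/2) = -3/2 + x/2)
Y(N) = N**(-2) (Y(N) = 1/(N**2) = N**(-2))
m = 40 (m = 10*(-8/(-2)) = 10*(-8*(-1/2)) = 10*4 = 40)
Y(y(0, -5))*m = 40/(-3/2 + (1/2)*(-5))**2 = 40/(-3/2 - 5/2)**2 = 40/(-4)**2 = (1/16)*40 = 5/2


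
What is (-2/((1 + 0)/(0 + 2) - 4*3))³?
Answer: 64/12167 ≈ 0.0052601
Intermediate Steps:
(-2/((1 + 0)/(0 + 2) - 4*3))³ = (-2/(1/2 - 12))³ = (-2/(1*(½) - 12))³ = (-2/(½ - 12))³ = (-2/(-23/2))³ = (-2*(-2/23))³ = (4/23)³ = 64/12167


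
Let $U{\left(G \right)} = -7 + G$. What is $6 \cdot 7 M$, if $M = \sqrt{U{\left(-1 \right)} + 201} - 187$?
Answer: $-7854 + 42 \sqrt{193} \approx -7270.5$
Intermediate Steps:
$M = -187 + \sqrt{193}$ ($M = \sqrt{\left(-7 - 1\right) + 201} - 187 = \sqrt{-8 + 201} - 187 = \sqrt{193} - 187 = -187 + \sqrt{193} \approx -173.11$)
$6 \cdot 7 M = 6 \cdot 7 \left(-187 + \sqrt{193}\right) = 42 \left(-187 + \sqrt{193}\right) = -7854 + 42 \sqrt{193}$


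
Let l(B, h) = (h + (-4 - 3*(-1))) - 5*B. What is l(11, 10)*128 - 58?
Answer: -5946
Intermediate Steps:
l(B, h) = -1 + h - 5*B (l(B, h) = (h + (-4 + 3)) - 5*B = (h - 1) - 5*B = (-1 + h) - 5*B = -1 + h - 5*B)
l(11, 10)*128 - 58 = (-1 + 10 - 5*11)*128 - 58 = (-1 + 10 - 55)*128 - 58 = -46*128 - 58 = -5888 - 58 = -5946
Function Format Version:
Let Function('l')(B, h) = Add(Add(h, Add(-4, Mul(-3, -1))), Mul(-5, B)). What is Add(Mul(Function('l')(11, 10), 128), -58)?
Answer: -5946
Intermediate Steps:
Function('l')(B, h) = Add(-1, h, Mul(-5, B)) (Function('l')(B, h) = Add(Add(h, Add(-4, 3)), Mul(-5, B)) = Add(Add(h, -1), Mul(-5, B)) = Add(Add(-1, h), Mul(-5, B)) = Add(-1, h, Mul(-5, B)))
Add(Mul(Function('l')(11, 10), 128), -58) = Add(Mul(Add(-1, 10, Mul(-5, 11)), 128), -58) = Add(Mul(Add(-1, 10, -55), 128), -58) = Add(Mul(-46, 128), -58) = Add(-5888, -58) = -5946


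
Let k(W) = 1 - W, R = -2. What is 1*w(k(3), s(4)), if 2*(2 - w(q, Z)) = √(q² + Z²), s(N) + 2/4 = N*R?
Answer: 2 - √305/4 ≈ -2.3661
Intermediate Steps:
s(N) = -½ - 2*N (s(N) = -½ + N*(-2) = -½ - 2*N)
w(q, Z) = 2 - √(Z² + q²)/2 (w(q, Z) = 2 - √(q² + Z²)/2 = 2 - √(Z² + q²)/2)
1*w(k(3), s(4)) = 1*(2 - √((-½ - 2*4)² + (1 - 1*3)²)/2) = 1*(2 - √((-½ - 8)² + (1 - 3)²)/2) = 1*(2 - √((-17/2)² + (-2)²)/2) = 1*(2 - √(289/4 + 4)/2) = 1*(2 - √305/4) = 2 - √305/4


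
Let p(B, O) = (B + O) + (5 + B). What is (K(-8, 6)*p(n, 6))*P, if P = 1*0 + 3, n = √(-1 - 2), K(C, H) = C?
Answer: -264 - 48*I*√3 ≈ -264.0 - 83.138*I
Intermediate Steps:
n = I*√3 (n = √(-3) = I*√3 ≈ 1.732*I)
p(B, O) = 5 + O + 2*B
P = 3 (P = 0 + 3 = 3)
(K(-8, 6)*p(n, 6))*P = -8*(5 + 6 + 2*(I*√3))*3 = -8*(5 + 6 + 2*I*√3)*3 = -8*(11 + 2*I*√3)*3 = (-88 - 16*I*√3)*3 = -264 - 48*I*√3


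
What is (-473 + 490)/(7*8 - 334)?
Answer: -17/278 ≈ -0.061151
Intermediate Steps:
(-473 + 490)/(7*8 - 334) = 17/(56 - 334) = 17/(-278) = 17*(-1/278) = -17/278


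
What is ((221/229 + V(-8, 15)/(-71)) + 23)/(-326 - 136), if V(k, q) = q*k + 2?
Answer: -69445/1251943 ≈ -0.055470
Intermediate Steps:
V(k, q) = 2 + k*q (V(k, q) = k*q + 2 = 2 + k*q)
((221/229 + V(-8, 15)/(-71)) + 23)/(-326 - 136) = ((221/229 + (2 - 8*15)/(-71)) + 23)/(-326 - 136) = ((221*(1/229) + (2 - 120)*(-1/71)) + 23)/(-462) = ((221/229 - 118*(-1/71)) + 23)*(-1/462) = ((221/229 + 118/71) + 23)*(-1/462) = (42713/16259 + 23)*(-1/462) = (416670/16259)*(-1/462) = -69445/1251943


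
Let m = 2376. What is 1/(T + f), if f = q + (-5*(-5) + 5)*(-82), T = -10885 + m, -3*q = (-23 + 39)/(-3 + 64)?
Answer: -183/2007343 ≈ -9.1165e-5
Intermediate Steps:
q = -16/183 (q = -(-23 + 39)/(3*(-3 + 64)) = -16/(3*61) = -⅓*16/61 = -16/183 ≈ -0.087432)
T = -8509 (T = -10885 + 2376 = -8509)
f = -450196/183 (f = -16/183 + (-5*(-5) + 5)*(-82) = -16/183 + (25 + 5)*(-82) = -16/183 + 30*(-82) = -16/183 - 2460 = -450196/183 ≈ -2460.1)
1/(T + f) = 1/(-8509 - 450196/183) = 1/(-2007343/183) = -183/2007343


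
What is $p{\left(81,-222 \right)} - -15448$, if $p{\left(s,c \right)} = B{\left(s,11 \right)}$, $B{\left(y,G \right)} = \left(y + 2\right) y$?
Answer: $22171$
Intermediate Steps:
$B{\left(y,G \right)} = y \left(2 + y\right)$ ($B{\left(y,G \right)} = \left(2 + y\right) y = y \left(2 + y\right)$)
$p{\left(s,c \right)} = s \left(2 + s\right)$
$p{\left(81,-222 \right)} - -15448 = 81 \left(2 + 81\right) - -15448 = 81 \cdot 83 + 15448 = 6723 + 15448 = 22171$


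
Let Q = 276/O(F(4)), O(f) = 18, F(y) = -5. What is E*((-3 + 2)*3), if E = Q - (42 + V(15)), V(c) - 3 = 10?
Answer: 119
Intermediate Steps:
V(c) = 13 (V(c) = 3 + 10 = 13)
Q = 46/3 (Q = 276/18 = 276*(1/18) = 46/3 ≈ 15.333)
E = -119/3 (E = 46/3 - (42 + 13) = 46/3 - 1*55 = 46/3 - 55 = -119/3 ≈ -39.667)
E*((-3 + 2)*3) = -119*(-3 + 2)*3/3 = -(-119)*3/3 = -119/3*(-3) = 119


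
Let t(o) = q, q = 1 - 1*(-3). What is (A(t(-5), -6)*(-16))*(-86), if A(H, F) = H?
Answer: 5504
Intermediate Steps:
q = 4 (q = 1 + 3 = 4)
t(o) = 4
(A(t(-5), -6)*(-16))*(-86) = (4*(-16))*(-86) = -64*(-86) = 5504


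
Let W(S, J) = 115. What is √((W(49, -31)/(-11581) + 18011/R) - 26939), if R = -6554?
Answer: I*√155214013338208602838/75901874 ≈ 164.14*I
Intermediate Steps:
√((W(49, -31)/(-11581) + 18011/R) - 26939) = √((115/(-11581) + 18011/(-6554)) - 26939) = √((115*(-1/11581) + 18011*(-1/6554)) - 26939) = √((-115/11581 - 18011/6554) - 26939) = √(-209339101/75901874 - 26939) = √(-2044929922787/75901874) = I*√155214013338208602838/75901874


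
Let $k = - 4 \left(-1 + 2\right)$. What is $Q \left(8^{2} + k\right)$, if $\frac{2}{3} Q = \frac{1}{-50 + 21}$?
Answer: $- \frac{90}{29} \approx -3.1034$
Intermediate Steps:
$k = -4$ ($k = \left(-4\right) 1 = -4$)
$Q = - \frac{3}{58}$ ($Q = \frac{3}{2 \left(-50 + 21\right)} = \frac{3}{2 \left(-29\right)} = \frac{3}{2} \left(- \frac{1}{29}\right) = - \frac{3}{58} \approx -0.051724$)
$Q \left(8^{2} + k\right) = - \frac{3 \left(8^{2} - 4\right)}{58} = - \frac{3 \left(64 - 4\right)}{58} = \left(- \frac{3}{58}\right) 60 = - \frac{90}{29}$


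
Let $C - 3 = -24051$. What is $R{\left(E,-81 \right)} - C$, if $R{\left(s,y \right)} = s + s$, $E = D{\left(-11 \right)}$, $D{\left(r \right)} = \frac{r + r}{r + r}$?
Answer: $24050$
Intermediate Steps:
$C = -24048$ ($C = 3 - 24051 = -24048$)
$D{\left(r \right)} = 1$ ($D{\left(r \right)} = \frac{2 r}{2 r} = 2 r \frac{1}{2 r} = 1$)
$E = 1$
$R{\left(s,y \right)} = 2 s$
$R{\left(E,-81 \right)} - C = 2 \cdot 1 - -24048 = 2 + 24048 = 24050$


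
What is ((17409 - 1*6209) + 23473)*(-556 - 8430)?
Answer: -311571578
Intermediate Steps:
((17409 - 1*6209) + 23473)*(-556 - 8430) = ((17409 - 6209) + 23473)*(-8986) = (11200 + 23473)*(-8986) = 34673*(-8986) = -311571578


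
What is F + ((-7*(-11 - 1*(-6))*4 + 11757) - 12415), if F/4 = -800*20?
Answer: -64518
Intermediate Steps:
F = -64000 (F = 4*(-800*20) = 4*(-16000) = -64000)
F + ((-7*(-11 - 1*(-6))*4 + 11757) - 12415) = -64000 + ((-7*(-11 - 1*(-6))*4 + 11757) - 12415) = -64000 + ((-7*(-11 + 6)*4 + 11757) - 12415) = -64000 + ((-7*(-5)*4 + 11757) - 12415) = -64000 + ((35*4 + 11757) - 12415) = -64000 + ((140 + 11757) - 12415) = -64000 + (11897 - 12415) = -64000 - 518 = -64518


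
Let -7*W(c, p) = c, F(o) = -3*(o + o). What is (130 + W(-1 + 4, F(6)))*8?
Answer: 7256/7 ≈ 1036.6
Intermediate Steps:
F(o) = -6*o
W(c, p) = -c/7
(130 + W(-1 + 4, F(6)))*8 = (130 - (-1 + 4)/7)*8 = (130 - ⅐*3)*8 = (130 - 3/7)*8 = (907/7)*8 = 7256/7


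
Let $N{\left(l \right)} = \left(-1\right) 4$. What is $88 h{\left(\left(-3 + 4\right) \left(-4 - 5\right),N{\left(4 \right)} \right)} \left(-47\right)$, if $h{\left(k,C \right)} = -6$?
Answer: $24816$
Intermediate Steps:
$N{\left(l \right)} = -4$
$88 h{\left(\left(-3 + 4\right) \left(-4 - 5\right),N{\left(4 \right)} \right)} \left(-47\right) = 88 \left(-6\right) \left(-47\right) = \left(-528\right) \left(-47\right) = 24816$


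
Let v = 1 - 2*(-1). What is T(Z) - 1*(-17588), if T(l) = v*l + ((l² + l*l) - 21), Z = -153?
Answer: 63926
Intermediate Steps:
v = 3 (v = 1 + 2 = 3)
T(l) = -21 + 2*l² + 3*l (T(l) = 3*l + ((l² + l*l) - 21) = 3*l + ((l² + l²) - 21) = 3*l + (2*l² - 21) = 3*l + (-21 + 2*l²) = -21 + 2*l² + 3*l)
T(Z) - 1*(-17588) = (-21 + 2*(-153)² + 3*(-153)) - 1*(-17588) = (-21 + 2*23409 - 459) + 17588 = (-21 + 46818 - 459) + 17588 = 46338 + 17588 = 63926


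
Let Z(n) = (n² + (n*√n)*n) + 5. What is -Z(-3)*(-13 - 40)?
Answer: 742 + 477*I*√3 ≈ 742.0 + 826.19*I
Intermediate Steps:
Z(n) = 5 + n² + n^(5/2) (Z(n) = (n² + n^(3/2)*n) + 5 = (n² + n^(5/2)) + 5 = 5 + n² + n^(5/2))
-Z(-3)*(-13 - 40) = -(5 + (-3)² + (-3)^(5/2))*(-13 - 40) = -(5 + 9 + 9*I*√3)*(-53) = -(14 + 9*I*√3)*(-53) = -(-742 - 477*I*√3) = 742 + 477*I*√3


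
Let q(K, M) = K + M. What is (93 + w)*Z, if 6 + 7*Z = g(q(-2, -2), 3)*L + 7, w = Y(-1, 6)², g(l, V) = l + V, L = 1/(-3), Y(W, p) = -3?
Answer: 136/7 ≈ 19.429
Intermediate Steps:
L = -⅓ ≈ -0.33333
g(l, V) = V + l
w = 9 (w = (-3)² = 9)
Z = 4/21 (Z = -6/7 + ((3 + (-2 - 2))*(-⅓) + 7)/7 = -6/7 + ((3 - 4)*(-⅓) + 7)/7 = -6/7 + (-1*(-⅓) + 7)/7 = -6/7 + (⅓ + 7)/7 = -6/7 + (⅐)*(22/3) = -6/7 + 22/21 = 4/21 ≈ 0.19048)
(93 + w)*Z = (93 + 9)*(4/21) = 102*(4/21) = 136/7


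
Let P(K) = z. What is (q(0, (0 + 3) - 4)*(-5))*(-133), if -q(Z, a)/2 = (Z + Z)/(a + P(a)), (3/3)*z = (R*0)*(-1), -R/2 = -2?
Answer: 0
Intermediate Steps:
R = 4 (R = -2*(-2) = 4)
z = 0 (z = (4*0)*(-1) = 0*(-1) = 0)
P(K) = 0
q(Z, a) = -4*Z/a (q(Z, a) = -2*(Z + Z)/(a + 0) = -2*2*Z/a = -4*Z/a)
(q(0, (0 + 3) - 4)*(-5))*(-133) = (-4*0/((0 + 3) - 4)*(-5))*(-133) = (-4*0/(3 - 4)*(-5))*(-133) = (-4*0/(-1)*(-5))*(-133) = (-4*0*(-1)*(-5))*(-133) = (0*(-5))*(-133) = 0*(-133) = 0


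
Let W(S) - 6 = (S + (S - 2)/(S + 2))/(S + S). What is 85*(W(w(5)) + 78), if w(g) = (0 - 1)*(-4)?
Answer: 172465/24 ≈ 7186.0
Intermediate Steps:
w(g) = 4 (w(g) = -1*(-4) = 4)
W(S) = 6 + (S + (-2 + S)/(2 + S))/(2*S) (W(S) = 6 + (S + (S - 2)/(S + 2))/(S + S) = 6 + (S + (-2 + S)/(2 + S))/((2*S)) = 6 + (S + (-2 + S)/(2 + S))*(1/(2*S)) = 6 + (S + (-2 + S)/(2 + S))/(2*S))
85*(W(w(5)) + 78) = 85*((½)*(-2 + 13*4² + 27*4)/(4*(2 + 4)) + 78) = 85*((½)*(¼)*(-2 + 13*16 + 108)/6 + 78) = 85*((½)*(¼)*(⅙)*(-2 + 208 + 108) + 78) = 85*((½)*(¼)*(⅙)*314 + 78) = 85*(157/24 + 78) = 85*(2029/24) = 172465/24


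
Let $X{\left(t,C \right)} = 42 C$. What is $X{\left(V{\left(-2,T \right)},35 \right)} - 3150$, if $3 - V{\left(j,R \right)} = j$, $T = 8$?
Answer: $-1680$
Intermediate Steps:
$V{\left(j,R \right)} = 3 - j$
$X{\left(V{\left(-2,T \right)},35 \right)} - 3150 = 42 \cdot 35 - 3150 = 1470 - 3150 = -1680$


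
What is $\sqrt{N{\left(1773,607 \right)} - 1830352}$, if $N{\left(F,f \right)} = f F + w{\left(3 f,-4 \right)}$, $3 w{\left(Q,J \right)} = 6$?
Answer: $i \sqrt{754139} \approx 868.41 i$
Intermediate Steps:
$w{\left(Q,J \right)} = 2$ ($w{\left(Q,J \right)} = \frac{1}{3} \cdot 6 = 2$)
$N{\left(F,f \right)} = 2 + F f$ ($N{\left(F,f \right)} = f F + 2 = F f + 2 = 2 + F f$)
$\sqrt{N{\left(1773,607 \right)} - 1830352} = \sqrt{\left(2 + 1773 \cdot 607\right) - 1830352} = \sqrt{\left(2 + 1076211\right) - 1830352} = \sqrt{1076213 - 1830352} = \sqrt{-754139} = i \sqrt{754139}$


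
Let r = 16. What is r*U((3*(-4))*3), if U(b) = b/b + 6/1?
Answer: 112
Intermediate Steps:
U(b) = 7 (U(b) = 1 + 6*1 = 1 + 6 = 7)
r*U((3*(-4))*3) = 16*7 = 112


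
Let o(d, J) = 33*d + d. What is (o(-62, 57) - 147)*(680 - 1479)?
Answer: 1801745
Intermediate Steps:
o(d, J) = 34*d
(o(-62, 57) - 147)*(680 - 1479) = (34*(-62) - 147)*(680 - 1479) = (-2108 - 147)*(-799) = -2255*(-799) = 1801745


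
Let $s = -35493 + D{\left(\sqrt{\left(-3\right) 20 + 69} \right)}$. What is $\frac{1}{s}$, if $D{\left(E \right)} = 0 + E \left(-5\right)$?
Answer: $- \frac{1}{35508} \approx -2.8163 \cdot 10^{-5}$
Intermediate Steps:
$D{\left(E \right)} = - 5 E$ ($D{\left(E \right)} = 0 - 5 E = - 5 E$)
$s = -35508$ ($s = -35493 - 5 \sqrt{\left(-3\right) 20 + 69} = -35493 - 5 \sqrt{-60 + 69} = -35493 - 5 \sqrt{9} = -35493 - 15 = -35508$)
$\frac{1}{s} = \frac{1}{-35508} = - \frac{1}{35508}$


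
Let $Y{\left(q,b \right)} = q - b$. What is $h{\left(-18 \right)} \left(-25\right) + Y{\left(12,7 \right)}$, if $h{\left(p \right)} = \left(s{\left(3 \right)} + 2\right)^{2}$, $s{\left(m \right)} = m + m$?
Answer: $-1595$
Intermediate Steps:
$s{\left(m \right)} = 2 m$
$h{\left(p \right)} = 64$ ($h{\left(p \right)} = \left(2 \cdot 3 + 2\right)^{2} = \left(6 + 2\right)^{2} = 8^{2} = 64$)
$h{\left(-18 \right)} \left(-25\right) + Y{\left(12,7 \right)} = 64 \left(-25\right) + \left(12 - 7\right) = -1600 + \left(12 - 7\right) = -1600 + 5 = -1595$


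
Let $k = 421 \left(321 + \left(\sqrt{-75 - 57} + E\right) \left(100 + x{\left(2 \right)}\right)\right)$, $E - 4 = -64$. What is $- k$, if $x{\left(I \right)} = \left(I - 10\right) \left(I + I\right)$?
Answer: $1582539 - 57256 i \sqrt{33} \approx 1.5825 \cdot 10^{6} - 3.2891 \cdot 10^{5} i$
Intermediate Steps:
$E = -60$ ($E = 4 - 64 = -60$)
$x{\left(I \right)} = 2 I \left(-10 + I\right)$ ($x{\left(I \right)} = \left(-10 + I\right) 2 I = 2 I \left(-10 + I\right)$)
$k = -1582539 + 57256 i \sqrt{33}$ ($k = 421 \left(321 + \left(\sqrt{-75 - 57} - 60\right) \left(100 + 2 \cdot 2 \left(-10 + 2\right)\right)\right) = 421 \left(321 + \left(\sqrt{-132} - 60\right) \left(100 + 2 \cdot 2 \left(-8\right)\right)\right) = 421 \left(321 + \left(2 i \sqrt{33} - 60\right) \left(100 - 32\right)\right) = 421 \left(321 + \left(-60 + 2 i \sqrt{33}\right) 68\right) = 421 \left(321 - \left(4080 - 136 i \sqrt{33}\right)\right) = 421 \left(-3759 + 136 i \sqrt{33}\right) = -1582539 + 57256 i \sqrt{33} \approx -1.5825 \cdot 10^{6} + 3.2891 \cdot 10^{5} i$)
$- k = - (-1582539 + 57256 i \sqrt{33}) = 1582539 - 57256 i \sqrt{33}$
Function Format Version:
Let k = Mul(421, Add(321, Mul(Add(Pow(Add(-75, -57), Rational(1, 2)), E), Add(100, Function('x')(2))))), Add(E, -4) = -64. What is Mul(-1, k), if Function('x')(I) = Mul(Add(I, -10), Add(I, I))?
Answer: Add(1582539, Mul(-57256, I, Pow(33, Rational(1, 2)))) ≈ Add(1.5825e+6, Mul(-3.2891e+5, I))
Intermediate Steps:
E = -60 (E = Add(4, -64) = -60)
Function('x')(I) = Mul(2, I, Add(-10, I)) (Function('x')(I) = Mul(Add(-10, I), Mul(2, I)) = Mul(2, I, Add(-10, I)))
k = Add(-1582539, Mul(57256, I, Pow(33, Rational(1, 2)))) (k = Mul(421, Add(321, Mul(Add(Pow(Add(-75, -57), Rational(1, 2)), -60), Add(100, Mul(2, 2, Add(-10, 2)))))) = Mul(421, Add(321, Mul(Add(Pow(-132, Rational(1, 2)), -60), Add(100, Mul(2, 2, -8))))) = Mul(421, Add(321, Mul(Add(Mul(2, I, Pow(33, Rational(1, 2))), -60), Add(100, -32)))) = Mul(421, Add(321, Mul(Add(-60, Mul(2, I, Pow(33, Rational(1, 2)))), 68))) = Mul(421, Add(321, Add(-4080, Mul(136, I, Pow(33, Rational(1, 2)))))) = Mul(421, Add(-3759, Mul(136, I, Pow(33, Rational(1, 2))))) = Add(-1582539, Mul(57256, I, Pow(33, Rational(1, 2)))) ≈ Add(-1.5825e+6, Mul(3.2891e+5, I)))
Mul(-1, k) = Mul(-1, Add(-1582539, Mul(57256, I, Pow(33, Rational(1, 2))))) = Add(1582539, Mul(-57256, I, Pow(33, Rational(1, 2))))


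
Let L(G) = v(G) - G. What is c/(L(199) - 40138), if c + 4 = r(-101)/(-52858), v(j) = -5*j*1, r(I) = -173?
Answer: 211259/2184726856 ≈ 9.6698e-5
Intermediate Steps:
v(j) = -5*j
L(G) = -6*G (L(G) = -5*G - G = -6*G)
c = -211259/52858 (c = -4 - 173/(-52858) = -4 - 173*(-1/52858) = -4 + 173/52858 = -211259/52858 ≈ -3.9967)
c/(L(199) - 40138) = -211259/(52858*(-6*199 - 40138)) = -211259/(52858*(-1194 - 40138)) = -211259/52858/(-41332) = -211259/52858*(-1/41332) = 211259/2184726856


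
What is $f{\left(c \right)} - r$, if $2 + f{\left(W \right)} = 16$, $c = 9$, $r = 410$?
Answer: $-396$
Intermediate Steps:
$f{\left(W \right)} = 14$ ($f{\left(W \right)} = -2 + 16 = 14$)
$f{\left(c \right)} - r = 14 - 410 = -396$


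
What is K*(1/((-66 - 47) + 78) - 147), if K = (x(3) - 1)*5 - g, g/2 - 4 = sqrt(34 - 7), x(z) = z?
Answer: -10292/35 + 30876*sqrt(3)/35 ≈ 1233.9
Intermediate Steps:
g = 8 + 6*sqrt(3) (g = 8 + 2*sqrt(34 - 7) = 8 + 2*sqrt(27) = 8 + 2*(3*sqrt(3)) = 8 + 6*sqrt(3) ≈ 18.392)
K = 2 - 6*sqrt(3) (K = (3 - 1)*5 - (8 + 6*sqrt(3)) = 2*5 + (-8 - 6*sqrt(3)) = 10 + (-8 - 6*sqrt(3)) = 2 - 6*sqrt(3) ≈ -8.3923)
K*(1/((-66 - 47) + 78) - 147) = (2 - 6*sqrt(3))*(1/((-66 - 47) + 78) - 147) = (2 - 6*sqrt(3))*(1/(-113 + 78) - 147) = (2 - 6*sqrt(3))*(1/(-35) - 147) = (2 - 6*sqrt(3))*(-1/35 - 147) = (2 - 6*sqrt(3))*(-5146/35) = -10292/35 + 30876*sqrt(3)/35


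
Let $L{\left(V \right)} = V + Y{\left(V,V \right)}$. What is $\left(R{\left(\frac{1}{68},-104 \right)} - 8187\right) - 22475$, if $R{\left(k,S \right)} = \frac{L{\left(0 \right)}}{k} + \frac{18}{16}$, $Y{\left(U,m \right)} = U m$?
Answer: $- \frac{245287}{8} \approx -30661.0$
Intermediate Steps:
$L{\left(V \right)} = V + V^{2}$ ($L{\left(V \right)} = V + V V = V + V^{2}$)
$R{\left(k,S \right)} = \frac{9}{8}$ ($R{\left(k,S \right)} = \frac{0 \left(1 + 0\right)}{k} + \frac{18}{16} = \frac{0 \cdot 1}{k} + 18 \cdot \frac{1}{16} = \frac{0}{k} + \frac{9}{8} = 0 + \frac{9}{8} = \frac{9}{8}$)
$\left(R{\left(\frac{1}{68},-104 \right)} - 8187\right) - 22475 = \left(\frac{9}{8} - 8187\right) - 22475 = - \frac{65487}{8} - 22475 = - \frac{245287}{8}$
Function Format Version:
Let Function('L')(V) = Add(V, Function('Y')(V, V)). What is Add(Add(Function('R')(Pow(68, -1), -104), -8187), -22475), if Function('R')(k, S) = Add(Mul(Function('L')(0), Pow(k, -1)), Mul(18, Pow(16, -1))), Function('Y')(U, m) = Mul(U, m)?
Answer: Rational(-245287, 8) ≈ -30661.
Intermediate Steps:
Function('L')(V) = Add(V, Pow(V, 2)) (Function('L')(V) = Add(V, Mul(V, V)) = Add(V, Pow(V, 2)))
Function('R')(k, S) = Rational(9, 8) (Function('R')(k, S) = Add(Mul(Mul(0, Add(1, 0)), Pow(k, -1)), Mul(18, Pow(16, -1))) = Add(Mul(Mul(0, 1), Pow(k, -1)), Mul(18, Rational(1, 16))) = Add(Mul(0, Pow(k, -1)), Rational(9, 8)) = Add(0, Rational(9, 8)) = Rational(9, 8))
Add(Add(Function('R')(Pow(68, -1), -104), -8187), -22475) = Add(Add(Rational(9, 8), -8187), -22475) = Add(Rational(-65487, 8), -22475) = Rational(-245287, 8)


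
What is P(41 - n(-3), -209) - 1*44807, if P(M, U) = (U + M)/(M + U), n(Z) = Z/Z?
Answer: -44806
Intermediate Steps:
n(Z) = 1
P(M, U) = 1 (P(M, U) = (M + U)/(M + U) = 1)
P(41 - n(-3), -209) - 1*44807 = 1 - 1*44807 = 1 - 44807 = -44806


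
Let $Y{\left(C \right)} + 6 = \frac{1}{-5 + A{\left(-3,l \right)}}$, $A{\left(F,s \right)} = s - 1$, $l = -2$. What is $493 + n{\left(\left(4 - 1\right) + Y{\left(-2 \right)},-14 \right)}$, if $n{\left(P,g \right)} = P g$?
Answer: $\frac{2147}{4} \approx 536.75$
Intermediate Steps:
$A{\left(F,s \right)} = -1 + s$
$Y{\left(C \right)} = - \frac{49}{8}$ ($Y{\left(C \right)} = -6 + \frac{1}{-5 - 3} = -6 + \frac{1}{-8} = -6 - \frac{1}{8} = - \frac{49}{8}$)
$493 + n{\left(\left(4 - 1\right) + Y{\left(-2 \right)},-14 \right)} = 493 + \left(\left(4 - 1\right) - \frac{49}{8}\right) \left(-14\right) = 493 + \left(3 - \frac{49}{8}\right) \left(-14\right) = 493 - - \frac{175}{4} = 493 + \frac{175}{4} = \frac{2147}{4}$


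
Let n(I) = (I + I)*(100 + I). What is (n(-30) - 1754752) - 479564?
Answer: -2238516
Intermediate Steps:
n(I) = 2*I*(100 + I) (n(I) = (2*I)*(100 + I) = 2*I*(100 + I))
(n(-30) - 1754752) - 479564 = (2*(-30)*(100 - 30) - 1754752) - 479564 = (2*(-30)*70 - 1754752) - 479564 = (-4200 - 1754752) - 479564 = -1758952 - 479564 = -2238516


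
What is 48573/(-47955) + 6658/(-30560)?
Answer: -60122509/48850160 ≈ -1.2308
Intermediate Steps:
48573/(-47955) + 6658/(-30560) = 48573*(-1/47955) + 6658*(-1/30560) = -16191/15985 - 3329/15280 = -60122509/48850160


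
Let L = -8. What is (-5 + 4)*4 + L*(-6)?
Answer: 44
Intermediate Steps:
(-5 + 4)*4 + L*(-6) = (-5 + 4)*4 - 8*(-6) = -1*4 + 48 = -4 + 48 = 44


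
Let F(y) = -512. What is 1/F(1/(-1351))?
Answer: -1/512 ≈ -0.0019531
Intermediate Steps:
1/F(1/(-1351)) = 1/(-512) = -1/512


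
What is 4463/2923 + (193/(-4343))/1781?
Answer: 34520218690/22609063009 ≈ 1.5268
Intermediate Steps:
4463/2923 + (193/(-4343))/1781 = 4463*(1/2923) + (193*(-1/4343))*(1/1781) = 4463/2923 - 193/4343*1/1781 = 4463/2923 - 193/7734883 = 34520218690/22609063009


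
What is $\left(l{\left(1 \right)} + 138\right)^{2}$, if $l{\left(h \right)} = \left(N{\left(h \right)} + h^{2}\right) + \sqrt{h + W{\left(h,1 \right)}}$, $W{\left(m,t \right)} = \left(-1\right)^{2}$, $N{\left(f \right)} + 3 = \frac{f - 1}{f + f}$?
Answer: $\left(136 + \sqrt{2}\right)^{2} \approx 18883.0$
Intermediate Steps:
$N{\left(f \right)} = -3 + \frac{-1 + f}{2 f}$ ($N{\left(f \right)} = -3 + \frac{f - 1}{f + f} = -3 + \frac{-1 + f}{2 f}$)
$W{\left(m,t \right)} = 1$
$l{\left(h \right)} = h^{2} + \sqrt{1 + h} + \frac{-1 - 5 h}{2 h}$ ($l{\left(h \right)} = \left(\frac{-1 - 5 h}{2 h} + h^{2}\right) + \sqrt{h + 1} = \left(h^{2} + \frac{-1 - 5 h}{2 h}\right) + \sqrt{1 + h} = h^{2} + \sqrt{1 + h} + \frac{-1 - 5 h}{2 h}$)
$\left(l{\left(1 \right)} + 138\right)^{2} = \left(\left(- \frac{5}{2} + 1^{2} + \sqrt{1 + 1} - \frac{1}{2 \cdot 1}\right) + 138\right)^{2} = \left(\left(- \frac{5}{2} + 1 + \sqrt{2} - \frac{1}{2}\right) + 138\right)^{2} = \left(\left(-2 + \sqrt{2}\right) + 138\right)^{2} = \left(136 + \sqrt{2}\right)^{2}$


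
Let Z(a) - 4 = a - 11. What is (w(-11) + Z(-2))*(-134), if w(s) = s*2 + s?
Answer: 5628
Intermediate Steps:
w(s) = 3*s (w(s) = 2*s + s = 3*s)
Z(a) = -7 + a (Z(a) = 4 + (a - 11) = 4 + (-11 + a) = -7 + a)
(w(-11) + Z(-2))*(-134) = (3*(-11) + (-7 - 2))*(-134) = (-33 - 9)*(-134) = -42*(-134) = 5628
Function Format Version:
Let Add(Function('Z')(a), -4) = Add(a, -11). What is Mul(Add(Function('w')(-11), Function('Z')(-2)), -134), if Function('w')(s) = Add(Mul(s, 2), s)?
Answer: 5628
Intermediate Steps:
Function('w')(s) = Mul(3, s) (Function('w')(s) = Add(Mul(2, s), s) = Mul(3, s))
Function('Z')(a) = Add(-7, a) (Function('Z')(a) = Add(4, Add(a, -11)) = Add(4, Add(-11, a)) = Add(-7, a))
Mul(Add(Function('w')(-11), Function('Z')(-2)), -134) = Mul(Add(Mul(3, -11), Add(-7, -2)), -134) = Mul(Add(-33, -9), -134) = Mul(-42, -134) = 5628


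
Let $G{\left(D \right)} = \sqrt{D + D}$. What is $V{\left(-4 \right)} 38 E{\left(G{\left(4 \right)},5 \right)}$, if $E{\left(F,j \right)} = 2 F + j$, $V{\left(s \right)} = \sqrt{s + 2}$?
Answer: $i \left(304 + 190 \sqrt{2}\right) \approx 572.7 i$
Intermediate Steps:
$G{\left(D \right)} = \sqrt{2} \sqrt{D}$ ($G{\left(D \right)} = \sqrt{2 D} = \sqrt{2} \sqrt{D}$)
$V{\left(s \right)} = \sqrt{2 + s}$
$E{\left(F,j \right)} = j + 2 F$
$V{\left(-4 \right)} 38 E{\left(G{\left(4 \right)},5 \right)} = \sqrt{2 - 4} \cdot 38 \left(5 + 2 \sqrt{2} \sqrt{4}\right) = \sqrt{-2} \cdot 38 \left(5 + 2 \sqrt{2} \cdot 2\right) = i \sqrt{2} \cdot 38 \left(5 + 2 \cdot 2 \sqrt{2}\right) = 38 i \sqrt{2} \left(5 + 4 \sqrt{2}\right)$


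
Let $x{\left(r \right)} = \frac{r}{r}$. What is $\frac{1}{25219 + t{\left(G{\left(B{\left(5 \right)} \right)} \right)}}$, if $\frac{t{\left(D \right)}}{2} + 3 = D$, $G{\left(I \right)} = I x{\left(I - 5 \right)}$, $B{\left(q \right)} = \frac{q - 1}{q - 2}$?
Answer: $\frac{3}{75647} \approx 3.9658 \cdot 10^{-5}$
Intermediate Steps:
$x{\left(r \right)} = 1$
$B{\left(q \right)} = \frac{-1 + q}{-2 + q}$
$G{\left(I \right)} = I$ ($G{\left(I \right)} = I 1 = I$)
$t{\left(D \right)} = -6 + 2 D$
$\frac{1}{25219 + t{\left(G{\left(B{\left(5 \right)} \right)} \right)}} = \frac{1}{25219 - \left(6 - 2 \frac{-1 + 5}{-2 + 5}\right)} = \frac{1}{25219 - \left(6 - 2 \cdot \frac{1}{3} \cdot 4\right)} = \frac{1}{25219 + \left(-6 + 2 \cdot \frac{4}{3}\right)} = \frac{1}{25219 + \left(-6 + \frac{8}{3}\right)} = \frac{1}{25219 - \frac{10}{3}} = \frac{1}{\frac{75647}{3}} = \frac{3}{75647}$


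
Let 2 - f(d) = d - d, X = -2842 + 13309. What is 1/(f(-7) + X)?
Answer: 1/10469 ≈ 9.5520e-5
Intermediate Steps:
X = 10467
f(d) = 2 (f(d) = 2 - (d - d) = 2 - 1*0 = 2 + 0 = 2)
1/(f(-7) + X) = 1/(2 + 10467) = 1/10469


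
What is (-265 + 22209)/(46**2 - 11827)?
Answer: -1688/747 ≈ -2.2597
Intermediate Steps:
(-265 + 22209)/(46**2 - 11827) = 21944/(2116 - 11827) = 21944/(-9711) = 21944*(-1/9711) = -1688/747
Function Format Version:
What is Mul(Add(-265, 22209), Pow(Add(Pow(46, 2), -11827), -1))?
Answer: Rational(-1688, 747) ≈ -2.2597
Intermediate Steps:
Mul(Add(-265, 22209), Pow(Add(Pow(46, 2), -11827), -1)) = Mul(21944, Pow(Add(2116, -11827), -1)) = Mul(21944, Pow(-9711, -1)) = Mul(21944, Rational(-1, 9711)) = Rational(-1688, 747)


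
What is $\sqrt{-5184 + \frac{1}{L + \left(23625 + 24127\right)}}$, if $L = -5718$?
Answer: $\frac{i \sqrt{9159387454670}}{42034} \approx 72.0 i$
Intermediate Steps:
$\sqrt{-5184 + \frac{1}{L + \left(23625 + 24127\right)}} = \sqrt{-5184 + \frac{1}{-5718 + \left(23625 + 24127\right)}} = \sqrt{-5184 + \frac{1}{-5718 + 47752}} = \sqrt{-5184 + \frac{1}{42034}} = \sqrt{- \frac{217904255}{42034}} = \frac{i \sqrt{9159387454670}}{42034}$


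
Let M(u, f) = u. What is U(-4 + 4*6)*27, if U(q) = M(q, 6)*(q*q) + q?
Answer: 216540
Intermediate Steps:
U(q) = q + q³ (U(q) = q*(q*q) + q = q*q² + q = q³ + q = q + q³)
U(-4 + 4*6)*27 = ((-4 + 4*6) + (-4 + 4*6)³)*27 = ((-4 + 24) + (-4 + 24)³)*27 = (20 + 20³)*27 = (20 + 8000)*27 = 8020*27 = 216540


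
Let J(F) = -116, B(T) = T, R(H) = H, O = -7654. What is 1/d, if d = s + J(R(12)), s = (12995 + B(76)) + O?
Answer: 1/5301 ≈ 0.00018864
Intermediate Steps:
s = 5417 (s = (12995 + 76) - 7654 = 13071 - 7654 = 5417)
d = 5301 (d = 5417 - 116 = 5301)
1/d = 1/5301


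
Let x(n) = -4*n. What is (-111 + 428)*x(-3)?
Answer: 3804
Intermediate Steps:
(-111 + 428)*x(-3) = (-111 + 428)*(-4*(-3)) = 317*12 = 3804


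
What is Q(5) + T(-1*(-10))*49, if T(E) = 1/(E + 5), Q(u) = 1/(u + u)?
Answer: 101/30 ≈ 3.3667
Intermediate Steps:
Q(u) = 1/(2*u)
T(E) = 1/(5 + E)
Q(5) + T(-1*(-10))*49 = (½)/5 + 49/(5 - 1*(-10)) = (½)*(⅕) + 49/(5 + 10) = ⅒ + 49/15 = 101/30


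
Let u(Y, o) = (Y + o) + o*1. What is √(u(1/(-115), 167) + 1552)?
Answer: √24942235/115 ≈ 43.428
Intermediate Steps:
u(Y, o) = Y + 2*o (u(Y, o) = (Y + o) + o = Y + 2*o)
√(u(1/(-115), 167) + 1552) = √((1/(-115) + 2*167) + 1552) = √((-1/115 + 334) + 1552) = √(38409/115 + 1552) = √(216889/115) = √24942235/115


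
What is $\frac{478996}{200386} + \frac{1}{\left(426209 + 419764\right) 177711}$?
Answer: $\frac{36005819841503087}{15062886150905979} \approx 2.3904$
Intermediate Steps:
$\frac{478996}{200386} + \frac{1}{\left(426209 + 419764\right) 177711} = 478996 \cdot \frac{1}{200386} + \frac{1}{845973} \cdot \frac{1}{177711} = \frac{239498}{100193} + \frac{1}{845973} \cdot \frac{1}{177711} = \frac{239498}{100193} + \frac{1}{150338707803} = \frac{36005819841503087}{15062886150905979}$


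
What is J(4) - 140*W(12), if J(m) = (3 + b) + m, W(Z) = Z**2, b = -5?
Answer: -20158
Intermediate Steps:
J(m) = -2 + m (J(m) = (3 - 5) + m = -2 + m)
J(4) - 140*W(12) = (-2 + 4) - 140*12**2 = 2 - 140*144 = 2 - 20160 = -20158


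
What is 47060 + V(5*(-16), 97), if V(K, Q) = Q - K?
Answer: 47237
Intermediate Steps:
47060 + V(5*(-16), 97) = 47060 + (97 - 5*(-16)) = 47060 + (97 - 1*(-80)) = 47060 + (97 + 80) = 47060 + 177 = 47237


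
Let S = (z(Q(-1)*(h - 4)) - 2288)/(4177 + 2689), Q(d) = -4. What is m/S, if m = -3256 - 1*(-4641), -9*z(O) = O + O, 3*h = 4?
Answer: -25675407/6184 ≈ -4151.9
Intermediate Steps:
h = 4/3 (h = (⅓)*4 = 4/3 ≈ 1.3333)
z(O) = -2*O/9 (z(O) = -(O + O)/9 = -2*O/9)
m = 1385 (m = -3256 + 4641 = 1385)
S = -30920/92691 (S = (-(-8)*(4/3 - 4)/9 - 2288)/(4177 + 2689) = (-(-8)*(-8)/(9*3) - 2288)/6866 = (-2/9*32/3 - 2288)*(1/6866) = (-64/27 - 2288)*(1/6866) = -61840/27*1/6866 = -30920/92691 ≈ -0.33358)
m/S = 1385/(-30920/92691) = 1385*(-92691/30920) = -25675407/6184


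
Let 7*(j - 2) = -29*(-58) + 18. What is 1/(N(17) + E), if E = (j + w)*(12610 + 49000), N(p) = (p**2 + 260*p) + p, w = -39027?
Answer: -7/16725541668 ≈ -4.1852e-10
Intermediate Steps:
j = 1714/7 (j = 2 + (-29*(-58) + 18)/7 = 2 + (1682 + 18)/7 = 2 + (1/7)*1700 = 2 + 1700/7 = 1714/7 ≈ 244.86)
N(p) = p**2 + 261*p
E = -16725574750/7 (E = (1714/7 - 39027)*(12610 + 49000) = -271475/7*61610 = -16725574750/7 ≈ -2.3894e+9)
1/(N(17) + E) = 1/(17*(261 + 17) - 16725574750/7) = 1/(17*278 - 16725574750/7) = 1/(4726 - 16725574750/7) = 1/(-16725541668/7) = -7/16725541668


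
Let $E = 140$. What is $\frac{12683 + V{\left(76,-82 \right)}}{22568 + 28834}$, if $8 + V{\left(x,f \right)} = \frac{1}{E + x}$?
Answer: $\frac{2737801}{11102832} \approx 0.24659$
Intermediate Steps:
$V{\left(x,f \right)} = -8 + \frac{1}{140 + x}$
$\frac{12683 + V{\left(76,-82 \right)}}{22568 + 28834} = \frac{12683 + \frac{-1119 - 608}{140 + 76}}{22568 + 28834} = \frac{12683 + \frac{-1119 - 608}{216}}{51402} = \left(12683 + \frac{1}{216} \left(-1727\right)\right) \frac{1}{51402} = \left(12683 - \frac{1727}{216}\right) \frac{1}{51402} = \frac{2737801}{216} \cdot \frac{1}{51402} = \frac{2737801}{11102832}$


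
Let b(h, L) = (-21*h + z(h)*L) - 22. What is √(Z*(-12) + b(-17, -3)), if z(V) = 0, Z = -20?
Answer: 5*√23 ≈ 23.979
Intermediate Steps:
b(h, L) = -22 - 21*h (b(h, L) = (-21*h + 0*L) - 22 = (-21*h + 0) - 22 = -21*h - 22 = -22 - 21*h)
√(Z*(-12) + b(-17, -3)) = √(-20*(-12) + (-22 - 21*(-17))) = √(240 + (-22 + 357)) = √(240 + 335) = √575 = 5*√23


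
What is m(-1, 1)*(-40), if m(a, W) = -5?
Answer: 200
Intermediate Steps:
m(-1, 1)*(-40) = -5*(-40) = 200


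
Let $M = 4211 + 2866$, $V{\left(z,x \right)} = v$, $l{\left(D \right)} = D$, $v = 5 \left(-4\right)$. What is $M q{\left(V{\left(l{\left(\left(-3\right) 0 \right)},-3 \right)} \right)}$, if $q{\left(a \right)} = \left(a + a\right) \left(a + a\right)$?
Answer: $11323200$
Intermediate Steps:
$v = -20$
$V{\left(z,x \right)} = -20$
$q{\left(a \right)} = 4 a^{2}$ ($q{\left(a \right)} = 2 a 2 a = 4 a^{2}$)
$M = 7077$
$M q{\left(V{\left(l{\left(\left(-3\right) 0 \right)},-3 \right)} \right)} = 7077 \cdot 4 \left(-20\right)^{2} = 7077 \cdot 4 \cdot 400 = 7077 \cdot 1600 = 11323200$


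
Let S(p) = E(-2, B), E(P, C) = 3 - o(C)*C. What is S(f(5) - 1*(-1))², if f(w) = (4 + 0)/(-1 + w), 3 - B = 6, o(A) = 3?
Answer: 144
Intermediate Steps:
B = -3 (B = 3 - 1*6 = 3 - 6 = -3)
f(w) = 4/(-1 + w)
E(P, C) = 3 - 3*C
S(p) = 12 (S(p) = 3 - 3*(-3) = 3 + 9 = 12)
S(f(5) - 1*(-1))² = 12² = 144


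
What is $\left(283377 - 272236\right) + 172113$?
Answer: $183254$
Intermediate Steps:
$\left(283377 - 272236\right) + 172113 = 11141 + 172113 = 183254$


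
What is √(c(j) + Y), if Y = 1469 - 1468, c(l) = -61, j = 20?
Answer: 2*I*√15 ≈ 7.746*I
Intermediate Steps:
Y = 1
√(c(j) + Y) = √(-61 + 1) = √(-60) = 2*I*√15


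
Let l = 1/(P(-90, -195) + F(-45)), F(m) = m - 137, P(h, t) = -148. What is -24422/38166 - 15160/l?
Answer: 95468420189/19083 ≈ 5.0028e+6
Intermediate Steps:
F(m) = -137 + m
l = -1/330 (l = 1/(-148 + (-137 - 45)) = 1/(-148 - 182) = 1/(-330) = -1/330 ≈ -0.0030303)
-24422/38166 - 15160/l = -24422/38166 - 15160/(-1/330) = -24422*1/38166 - 15160*(-330) = -12211/19083 + 5002800 = 95468420189/19083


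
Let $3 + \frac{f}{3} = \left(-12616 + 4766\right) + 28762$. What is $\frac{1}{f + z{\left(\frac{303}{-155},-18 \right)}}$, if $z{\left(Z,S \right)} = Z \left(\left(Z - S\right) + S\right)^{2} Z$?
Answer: $\frac{577200625}{36214492496856} \approx 1.5938 \cdot 10^{-5}$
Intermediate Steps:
$f = 62727$ ($f = -9 + 3 \left(\left(-12616 + 4766\right) + 28762\right) = -9 + 3 \left(-7850 + 28762\right) = -9 + 3 \cdot 20912 = -9 + 62736 = 62727$)
$z{\left(Z,S \right)} = Z^{4}$ ($z{\left(Z,S \right)} = Z Z^{2} Z = Z^{3} Z = Z^{4}$)
$\frac{1}{f + z{\left(\frac{303}{-155},-18 \right)}} = \frac{1}{62727 + \left(\frac{303}{-155}\right)^{4}} = \frac{1}{62727 + \left(303 \left(- \frac{1}{155}\right)\right)^{4}} = \frac{1}{62727 + \left(- \frac{303}{155}\right)^{4}} = \frac{1}{62727 + \frac{8428892481}{577200625}} = \frac{1}{\frac{36214492496856}{577200625}} = \frac{577200625}{36214492496856}$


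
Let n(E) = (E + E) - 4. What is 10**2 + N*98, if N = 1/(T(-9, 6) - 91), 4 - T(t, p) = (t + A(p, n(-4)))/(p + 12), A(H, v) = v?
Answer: 50912/515 ≈ 98.858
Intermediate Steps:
n(E) = -4 + 2*E (n(E) = 2*E - 4 = -4 + 2*E)
T(t, p) = 4 - (-12 + t)/(12 + p) (T(t, p) = 4 - (t + (-4 + 2*(-4)))/(p + 12) = 4 - (t + (-4 - 8))/(12 + p) = 4 - (t - 12)/(12 + p) = 4 - (-12 + t)/(12 + p))
N = -6/515 (N = 1/((60 - 1*(-9) + 4*6)/(12 + 6) - 91) = 1/((60 + 9 + 24)/18 - 91) = 1/((1/18)*93 - 91) = 1/(31/6 - 91) = 1/(-515/6) = -6/515 ≈ -0.011650)
10**2 + N*98 = 10**2 - 6/515*98 = 100 - 588/515 = 50912/515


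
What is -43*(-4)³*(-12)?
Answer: -33024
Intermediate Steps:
-43*(-4)³*(-12) = -43*(-64)*(-12) = 2752*(-12) = -33024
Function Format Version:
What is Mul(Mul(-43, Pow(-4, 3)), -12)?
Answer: -33024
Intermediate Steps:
Mul(Mul(-43, Pow(-4, 3)), -12) = Mul(Mul(-43, -64), -12) = Mul(2752, -12) = -33024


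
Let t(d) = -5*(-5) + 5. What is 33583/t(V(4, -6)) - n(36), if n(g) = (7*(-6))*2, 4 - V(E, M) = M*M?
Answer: 36103/30 ≈ 1203.4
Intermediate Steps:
V(E, M) = 4 - M² (V(E, M) = 4 - M*M = 4 - M²)
t(d) = 30 (t(d) = 25 + 5 = 30)
n(g) = -84 (n(g) = -42*2 = -84)
33583/t(V(4, -6)) - n(36) = 33583/30 - 1*(-84) = 33583*(1/30) + 84 = 33583/30 + 84 = 36103/30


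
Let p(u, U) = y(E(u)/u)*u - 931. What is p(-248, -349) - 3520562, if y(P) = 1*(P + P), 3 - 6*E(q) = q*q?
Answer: -10625980/3 ≈ -3.5420e+6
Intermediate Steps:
E(q) = 1/2 - q**2/6 (E(q) = 1/2 - q*q/6 = 1/2 - q**2/6)
y(P) = 2*P (y(P) = 1*(2*P) = 2*P)
p(u, U) = -930 - u**2/3 (p(u, U) = (2*((1/2 - u**2/6)/u))*u - 931 = (2*(1/2 - u**2/6)/u)*u - 931 = (1 - u**2/3) - 931 = -930 - u**2/3)
p(-248, -349) - 3520562 = (-930 - 1/3*(-248)**2) - 3520562 = (-930 - 1/3*61504) - 3520562 = (-930 - 61504/3) - 3520562 = -64294/3 - 3520562 = -10625980/3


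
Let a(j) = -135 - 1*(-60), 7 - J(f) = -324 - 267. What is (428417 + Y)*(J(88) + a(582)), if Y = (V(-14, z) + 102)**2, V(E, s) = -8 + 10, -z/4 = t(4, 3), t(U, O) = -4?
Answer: 229718859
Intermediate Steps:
z = 16 (z = -4*(-4) = 16)
V(E, s) = 2
J(f) = 598 (J(f) = 7 - (-324 - 267) = 7 - 1*(-591) = 7 + 591 = 598)
Y = 10816 (Y = (2 + 102)**2 = 104**2 = 10816)
a(j) = -75 (a(j) = -135 + 60 = -75)
(428417 + Y)*(J(88) + a(582)) = (428417 + 10816)*(598 - 75) = 439233*523 = 229718859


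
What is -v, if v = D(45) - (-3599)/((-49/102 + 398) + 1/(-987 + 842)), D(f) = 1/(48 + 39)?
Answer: -4636820483/511491531 ≈ -9.0653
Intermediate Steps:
D(f) = 1/87
v = 4636820483/511491531 (v = 1/87 - (-3599)/((-49/102 + 398) + 1/(-987 + 842)) = 1/87 - (-3599)/((-49*1/102 + 398) + 1/(-145)) = 1/87 - (-3599)/((-49/102 + 398) - 1/145) = 1/87 - (-3599)/(40547/102 - 1/145) = 1/87 - (-3599)/5879213/14790 = 1/87 - (-3599)*14790/5879213 = 1/87 - 1*(-53229210/5879213) = 1/87 + 53229210/5879213 = 4636820483/511491531 ≈ 9.0653)
-v = -1*4636820483/511491531 = -4636820483/511491531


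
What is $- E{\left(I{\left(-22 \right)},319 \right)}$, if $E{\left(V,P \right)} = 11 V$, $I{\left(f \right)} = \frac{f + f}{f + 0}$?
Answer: $-22$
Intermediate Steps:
$I{\left(f \right)} = 2$ ($I{\left(f \right)} = \frac{2 f}{f} = 2$)
$- E{\left(I{\left(-22 \right)},319 \right)} = - 11 \cdot 2 = \left(-1\right) 22 = -22$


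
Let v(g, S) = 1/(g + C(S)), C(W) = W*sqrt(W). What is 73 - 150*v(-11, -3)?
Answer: 6227/74 - 225*I*sqrt(3)/74 ≈ 84.149 - 5.2664*I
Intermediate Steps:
C(W) = W**(3/2)
v(g, S) = 1/(g + S**(3/2))
73 - 150*v(-11, -3) = 73 - 150/(-11 + (-3)**(3/2)) = 73 - 150/(-11 - 3*I*sqrt(3))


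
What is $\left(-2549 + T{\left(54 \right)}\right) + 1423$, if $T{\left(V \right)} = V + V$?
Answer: $-1018$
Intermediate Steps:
$T{\left(V \right)} = 2 V$
$\left(-2549 + T{\left(54 \right)}\right) + 1423 = \left(-2549 + 2 \cdot 54\right) + 1423 = \left(-2549 + 108\right) + 1423 = -2441 + 1423 = -1018$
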